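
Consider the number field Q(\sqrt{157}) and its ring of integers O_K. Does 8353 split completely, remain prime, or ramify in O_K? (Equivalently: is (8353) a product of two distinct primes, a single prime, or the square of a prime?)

remains prime (inert)

157 mod 4 = 1, hence disc K = 157 and O_K = ℤ[(1+√157)/2].
Since gcd(8353, 157) = 1 the prime 8353 does not ramify.
(157/8353) = 157^4176 mod 8353 = 8352, giving Legendre symbol -1.
d is a non-residue mod p, hence 8353 remains inert in O_K.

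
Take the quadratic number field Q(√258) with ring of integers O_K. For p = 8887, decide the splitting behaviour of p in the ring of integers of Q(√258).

Since 258 ≢ 1 mod 4, the ring of integers is ℤ[√258] with discriminant 4·258 = 1032.
8887 ∤ 1032, so 8887 is unramified.
Compute (258/8887) via Euler: 258^((8887-1)/2) mod 8887 = 8886, so (258/8887) = -1.
(258/8887) = -1, so 8887 is inert.

inert — (8887) stays prime in O_K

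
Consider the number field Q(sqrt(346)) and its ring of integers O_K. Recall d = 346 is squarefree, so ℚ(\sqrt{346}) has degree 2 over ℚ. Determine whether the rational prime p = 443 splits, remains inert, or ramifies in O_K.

split — (443) = 𝔭₁𝔭₂ with 𝔭₁ ≠ 𝔭₂

d = 346 ≡ 2 (mod 4), so O_K = ℤ[√346] and disc(K) = 4d = 1384.
Since gcd(443, 1384) = 1 the prime 443 does not ramify.
Legendre symbol by Euler's criterion: (346/443) ≡ 346^221 ≡ 1 (mod 443), i.e. (346/443) = 1.
d is a quadratic residue mod p, hence 443 splits in O_K.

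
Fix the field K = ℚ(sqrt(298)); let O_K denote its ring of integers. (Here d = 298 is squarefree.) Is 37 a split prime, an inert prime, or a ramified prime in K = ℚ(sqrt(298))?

inert — (37) stays prime in O_K

d = 298 ≡ 2 (mod 4), so O_K = ℤ[√298] and disc(K) = 4d = 1192.
disc(K) = 1192 is not divisible by 37; 37 is unramified.
Euler's criterion: 298^18 mod 37 = 36. Thus (298|37) = -1.
d is a non-residue mod p, hence 37 remains inert in O_K.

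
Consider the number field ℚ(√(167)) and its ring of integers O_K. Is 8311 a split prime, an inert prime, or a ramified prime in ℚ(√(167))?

8311 remains inert

167 mod 4 = 3, hence disc K = 4·167 = 668 and O_K = ℤ[√167].
disc(K) = 668 is not divisible by 8311; 8311 is unramified.
Euler's criterion: 167^4155 mod 8311 = 8310. Thus (167|8311) = -1.
Legendre symbol -1 ⇒ 8311 is inert.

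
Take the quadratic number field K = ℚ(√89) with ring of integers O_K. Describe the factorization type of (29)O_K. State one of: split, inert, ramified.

inert

Since 89 ≡ 1 mod 4, the ring of integers is ℤ[(1+√89)/2] with discriminant 89.
Since gcd(29, 89) = 1 the prime 29 does not ramify.
Euler's criterion: 89^14 mod 29 = 28. Thus (89|29) = -1.
d is a non-residue mod p, hence 29 remains inert in O_K.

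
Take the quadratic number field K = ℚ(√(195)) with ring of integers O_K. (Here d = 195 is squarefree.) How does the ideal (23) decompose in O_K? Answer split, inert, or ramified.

p is inert

d = 195 ≡ 3 (mod 4), so O_K = ℤ[√195] and disc(K) = 4d = 780.
23 ∤ 780, so 23 is unramified.
Euler's criterion: 195^11 mod 23 = 22. Thus (195|23) = -1.
Legendre symbol -1 ⇒ 23 is inert.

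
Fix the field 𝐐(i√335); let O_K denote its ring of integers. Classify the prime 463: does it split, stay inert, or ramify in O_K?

Since -335 ≡ 1 mod 4, the ring of integers is ℤ[(1+√-335)/2] with discriminant -335.
disc(K) = -335 is not divisible by 463; 463 is unramified.
Legendre symbol by Euler's criterion: (-335/463) ≡ (-335)^231 ≡ 1 (mod 463), i.e. (-335/463) = 1.
(-335/463) = 1, so 463 splits.

p splits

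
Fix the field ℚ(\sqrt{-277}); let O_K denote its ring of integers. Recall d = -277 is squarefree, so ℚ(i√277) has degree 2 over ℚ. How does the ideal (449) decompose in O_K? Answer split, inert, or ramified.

Since -277 ≢ 1 mod 4, the ring of integers is ℤ[√-277] with discriminant 4·(-277) = -1108.
disc(K) = -1108 is not divisible by 449; 449 is unramified.
Legendre symbol by Euler's criterion: (-277/449) ≡ (-277)^224 ≡ 448 (mod 449), i.e. (-277/449) = -1.
d is a non-residue mod p, hence 449 remains inert in O_K.

inert — (449) stays prime in O_K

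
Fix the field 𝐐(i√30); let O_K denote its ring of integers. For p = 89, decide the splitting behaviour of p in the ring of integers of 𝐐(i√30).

inert — (89) stays prime in O_K

Since -30 ≢ 1 mod 4, the ring of integers is ℤ[√-30] with discriminant 4·(-30) = -120.
Since gcd(89, -120) = 1 the prime 89 does not ramify.
(-30/89) = 59^44 mod 89 = 88, giving Legendre symbol -1.
(-30/89) = -1, so 89 is inert.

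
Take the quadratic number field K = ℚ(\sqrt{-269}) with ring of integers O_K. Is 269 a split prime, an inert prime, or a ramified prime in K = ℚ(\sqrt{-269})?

ramifies in O_K

-269 mod 4 = 3, hence disc K = 4·(-269) = -1076 and O_K = ℤ[√-269].
Ramification test: 269 | -1076. The prime 269 ramifies in K.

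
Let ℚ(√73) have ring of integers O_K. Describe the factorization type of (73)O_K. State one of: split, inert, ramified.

73 mod 4 = 1, hence disc K = 73 and O_K = ℤ[(1+√73)/2].
disc(K) = 73 = 73·1, so p = 73 is ramified.

ramifies in O_K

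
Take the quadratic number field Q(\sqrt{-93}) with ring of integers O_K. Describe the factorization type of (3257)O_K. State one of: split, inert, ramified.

d = -93 ≡ 3 (mod 4), so O_K = ℤ[√-93] and disc(K) = 4d = -372.
Since gcd(3257, -372) = 1 the prime 3257 does not ramify.
(-93/3257) = 3164^1628 mod 3257 = 3256, giving Legendre symbol -1.
(-93/3257) = -1, so 3257 is inert.

remains prime (inert)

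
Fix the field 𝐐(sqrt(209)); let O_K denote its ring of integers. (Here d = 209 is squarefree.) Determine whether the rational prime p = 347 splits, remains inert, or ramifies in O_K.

347 remains inert

d = 209 ≡ 1 (mod 4), so O_K = ℤ[(1+√209)/2] and disc(K) = d = 209.
disc(K) = 209 is not divisible by 347; 347 is unramified.
Euler's criterion: 209^173 mod 347 = 346. Thus (209|347) = -1.
(209/347) = -1, so 347 is inert.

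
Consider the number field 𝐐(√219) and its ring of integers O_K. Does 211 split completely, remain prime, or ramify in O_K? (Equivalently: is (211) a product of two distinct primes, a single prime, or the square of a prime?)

219 mod 4 = 3, hence disc K = 4·219 = 876 and O_K = ℤ[√219].
disc(K) = 876 is not divisible by 211; 211 is unramified.
(219/211) = 8^105 mod 211 = 210, giving Legendre symbol -1.
d is a non-residue mod p, hence 211 remains inert in O_K.

211 remains inert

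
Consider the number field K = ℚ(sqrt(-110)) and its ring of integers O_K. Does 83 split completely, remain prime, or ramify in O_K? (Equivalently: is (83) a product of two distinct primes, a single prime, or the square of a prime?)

83 remains inert

-110 mod 4 = 2, hence disc K = 4·(-110) = -440 and O_K = ℤ[√-110].
Since gcd(83, -440) = 1 the prime 83 does not ramify.
Compute (-110/83) via Euler: 56^((83-1)/2) mod 83 = 82, so (-110/83) = -1.
d is a non-residue mod p, hence 83 remains inert in O_K.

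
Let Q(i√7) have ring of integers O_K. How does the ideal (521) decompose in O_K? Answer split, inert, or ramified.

521 remains inert

-7 mod 4 = 1, hence disc K = -7 and O_K = ℤ[(1+√-7)/2].
Since gcd(521, -7) = 1 the prime 521 does not ramify.
Euler's criterion: (-7)^260 mod 521 = 520. Thus (-7|521) = -1.
(-7/521) = -1, so 521 is inert.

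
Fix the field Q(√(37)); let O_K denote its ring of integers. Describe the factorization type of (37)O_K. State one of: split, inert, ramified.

ramifies in O_K

d = 37 ≡ 1 (mod 4), so O_K = ℤ[(1+√37)/2] and disc(K) = d = 37.
disc(K) = 37 = 37·1, so p = 37 is ramified.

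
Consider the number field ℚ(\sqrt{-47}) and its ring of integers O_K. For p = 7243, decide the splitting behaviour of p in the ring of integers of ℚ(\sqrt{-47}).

remains prime (inert)

Since -47 ≡ 1 mod 4, the ring of integers is ℤ[(1+√-47)/2] with discriminant -47.
7243 ∤ -47, so 7243 is unramified.
Compute (-47/7243) via Euler: 7196^((7243-1)/2) mod 7243 = 7242, so (-47/7243) = -1.
d is a non-residue mod p, hence 7243 remains inert in O_K.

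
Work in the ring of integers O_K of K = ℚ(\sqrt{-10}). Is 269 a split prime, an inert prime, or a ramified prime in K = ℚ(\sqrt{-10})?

d = -10 ≡ 2 (mod 4), so O_K = ℤ[√-10] and disc(K) = 4d = -40.
269 ∤ -40, so 269 is unramified.
Euler's criterion: (-10)^134 mod 269 = 268. Thus (-10|269) = -1.
d is a non-residue mod p, hence 269 remains inert in O_K.

269 remains inert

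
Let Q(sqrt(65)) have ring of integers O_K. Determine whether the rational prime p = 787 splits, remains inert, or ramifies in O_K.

split

d = 65 ≡ 1 (mod 4), so O_K = ℤ[(1+√65)/2] and disc(K) = d = 65.
787 ∤ 65, so 787 is unramified.
Compute (65/787) via Euler: 65^((787-1)/2) mod 787 = 1, so (65/787) = 1.
Legendre symbol 1 ⇒ 787 is split.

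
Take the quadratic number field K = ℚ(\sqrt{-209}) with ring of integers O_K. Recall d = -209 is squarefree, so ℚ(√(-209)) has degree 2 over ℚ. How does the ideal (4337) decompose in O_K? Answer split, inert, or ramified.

-209 mod 4 = 3, hence disc K = 4·(-209) = -836 and O_K = ℤ[√-209].
disc(K) = -836 is not divisible by 4337; 4337 is unramified.
Compute (-209/4337) via Euler: 4128^((4337-1)/2) mod 4337 = 1, so (-209/4337) = 1.
(-209/4337) = 1, so 4337 splits.

4337 splits in O_K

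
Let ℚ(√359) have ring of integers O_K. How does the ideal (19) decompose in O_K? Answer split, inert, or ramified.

d = 359 ≡ 3 (mod 4), so O_K = ℤ[√359] and disc(K) = 4d = 1436.
disc(K) = 1436 is not divisible by 19; 19 is unramified.
Euler's criterion: 359^9 mod 19 = 1. Thus (359|19) = 1.
d is a quadratic residue mod p, hence 19 splits in O_K.

split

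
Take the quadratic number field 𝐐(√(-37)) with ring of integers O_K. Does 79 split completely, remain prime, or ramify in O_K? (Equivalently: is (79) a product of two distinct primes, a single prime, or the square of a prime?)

splits completely

d = -37 ≡ 3 (mod 4), so O_K = ℤ[√-37] and disc(K) = 4d = -148.
79 ∤ -148, so 79 is unramified.
Compute (-37/79) via Euler: 42^((79-1)/2) mod 79 = 1, so (-37/79) = 1.
(-37/79) = 1, so 79 splits.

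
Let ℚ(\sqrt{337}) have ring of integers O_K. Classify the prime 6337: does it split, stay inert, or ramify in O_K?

Since 337 ≡ 1 mod 4, the ring of integers is ℤ[(1+√337)/2] with discriminant 337.
6337 ∤ 337, so 6337 is unramified.
Legendre symbol by Euler's criterion: (337/6337) ≡ 337^3168 ≡ 6336 (mod 6337), i.e. (337/6337) = -1.
(337/6337) = -1, so 6337 is inert.

inert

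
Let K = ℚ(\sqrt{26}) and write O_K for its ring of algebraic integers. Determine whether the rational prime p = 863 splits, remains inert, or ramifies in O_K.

p is inert

d = 26 ≡ 2 (mod 4), so O_K = ℤ[√26] and disc(K) = 4d = 104.
Since gcd(863, 104) = 1 the prime 863 does not ramify.
(26/863) = 26^431 mod 863 = 862, giving Legendre symbol -1.
(26/863) = -1, so 863 is inert.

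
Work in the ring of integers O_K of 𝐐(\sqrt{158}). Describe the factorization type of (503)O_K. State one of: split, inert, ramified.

split — (503) = 𝔭₁𝔭₂ with 𝔭₁ ≠ 𝔭₂

Since 158 ≢ 1 mod 4, the ring of integers is ℤ[√158] with discriminant 4·158 = 632.
Since gcd(503, 632) = 1 the prime 503 does not ramify.
(158/503) = 158^251 mod 503 = 1, giving Legendre symbol 1.
Legendre symbol 1 ⇒ 503 is split.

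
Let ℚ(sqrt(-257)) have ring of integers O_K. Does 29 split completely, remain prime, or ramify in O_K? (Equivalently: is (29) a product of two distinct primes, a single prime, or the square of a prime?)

split

d = -257 ≡ 3 (mod 4), so O_K = ℤ[√-257] and disc(K) = 4d = -1028.
Since gcd(29, -1028) = 1 the prime 29 does not ramify.
Euler's criterion: (-257)^14 mod 29 = 1. Thus (-257|29) = 1.
Legendre symbol 1 ⇒ 29 is split.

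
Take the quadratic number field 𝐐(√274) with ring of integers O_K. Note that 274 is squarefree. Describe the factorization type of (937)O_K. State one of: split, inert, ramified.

d = 274 ≡ 2 (mod 4), so O_K = ℤ[√274] and disc(K) = 4d = 1096.
937 ∤ 1096, so 937 is unramified.
Euler's criterion: 274^468 mod 937 = 1. Thus (274|937) = 1.
(274/937) = 1, so 937 splits.

937 splits in O_K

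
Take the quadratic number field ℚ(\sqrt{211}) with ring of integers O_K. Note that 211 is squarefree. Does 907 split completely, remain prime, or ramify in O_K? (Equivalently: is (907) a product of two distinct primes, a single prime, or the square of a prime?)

split — (907) = 𝔭₁𝔭₂ with 𝔭₁ ≠ 𝔭₂

211 mod 4 = 3, hence disc K = 4·211 = 844 and O_K = ℤ[√211].
907 ∤ 844, so 907 is unramified.
(211/907) = 211^453 mod 907 = 1, giving Legendre symbol 1.
d is a quadratic residue mod p, hence 907 splits in O_K.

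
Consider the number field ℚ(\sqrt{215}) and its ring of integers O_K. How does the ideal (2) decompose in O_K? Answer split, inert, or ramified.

215 mod 4 = 3, hence disc K = 4·215 = 860 and O_K = ℤ[√215].
Ramification test: 2 | 860. The prime 2 ramifies in K.

ramified — (2) = 𝔭²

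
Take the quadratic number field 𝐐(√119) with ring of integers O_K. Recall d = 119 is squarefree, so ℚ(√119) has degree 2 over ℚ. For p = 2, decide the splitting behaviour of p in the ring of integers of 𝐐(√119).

p ramifies

119 mod 4 = 3, hence disc K = 4·119 = 476 and O_K = ℤ[√119].
Ramification test: 2 | 476. The prime 2 ramifies in K.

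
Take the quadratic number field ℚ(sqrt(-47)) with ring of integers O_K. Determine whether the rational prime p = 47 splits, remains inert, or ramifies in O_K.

d = -47 ≡ 1 (mod 4), so O_K = ℤ[(1+√-47)/2] and disc(K) = d = -47.
47 divides disc(K) = -47, so 47 ramifies.

ramifies in O_K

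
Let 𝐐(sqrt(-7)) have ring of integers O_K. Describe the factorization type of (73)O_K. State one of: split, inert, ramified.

d = -7 ≡ 1 (mod 4), so O_K = ℤ[(1+√-7)/2] and disc(K) = d = -7.
73 ∤ -7, so 73 is unramified.
Euler's criterion: (-7)^36 mod 73 = 72. Thus (-7|73) = -1.
d is a non-residue mod p, hence 73 remains inert in O_K.

inert — (73) stays prime in O_K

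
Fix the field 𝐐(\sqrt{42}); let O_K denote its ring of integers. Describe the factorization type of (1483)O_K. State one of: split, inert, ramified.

split — (1483) = 𝔭₁𝔭₂ with 𝔭₁ ≠ 𝔭₂

d = 42 ≡ 2 (mod 4), so O_K = ℤ[√42] and disc(K) = 4d = 168.
disc(K) = 168 is not divisible by 1483; 1483 is unramified.
Compute (42/1483) via Euler: 42^((1483-1)/2) mod 1483 = 1, so (42/1483) = 1.
(42/1483) = 1, so 1483 splits.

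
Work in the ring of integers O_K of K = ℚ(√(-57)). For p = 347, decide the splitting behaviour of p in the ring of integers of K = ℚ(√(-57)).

splits completely

-57 mod 4 = 3, hence disc K = 4·(-57) = -228 and O_K = ℤ[√-57].
347 ∤ -228, so 347 is unramified.
(-57/347) = 290^173 mod 347 = 1, giving Legendre symbol 1.
d is a quadratic residue mod p, hence 347 splits in O_K.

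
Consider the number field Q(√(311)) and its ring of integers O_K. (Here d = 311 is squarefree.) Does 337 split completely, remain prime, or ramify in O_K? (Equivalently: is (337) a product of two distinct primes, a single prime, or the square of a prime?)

Since 311 ≢ 1 mod 4, the ring of integers is ℤ[√311] with discriminant 4·311 = 1244.
337 ∤ 1244, so 337 is unramified.
Euler's criterion: 311^168 mod 337 = 1. Thus (311|337) = 1.
(311/337) = 1, so 337 splits.

337 splits in O_K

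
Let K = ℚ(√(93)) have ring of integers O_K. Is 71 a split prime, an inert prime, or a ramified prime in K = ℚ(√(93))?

93 mod 4 = 1, hence disc K = 93 and O_K = ℤ[(1+√93)/2].
Since gcd(71, 93) = 1 the prime 71 does not ramify.
Compute (93/71) via Euler: 22^((71-1)/2) mod 71 = 70, so (93/71) = -1.
d is a non-residue mod p, hence 71 remains inert in O_K.

inert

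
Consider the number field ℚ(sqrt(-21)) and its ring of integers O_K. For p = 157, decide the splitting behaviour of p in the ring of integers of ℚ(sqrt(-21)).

remains prime (inert)

Since -21 ≢ 1 mod 4, the ring of integers is ℤ[√-21] with discriminant 4·(-21) = -84.
Since gcd(157, -84) = 1 the prime 157 does not ramify.
(-21/157) = 136^78 mod 157 = 156, giving Legendre symbol -1.
d is a non-residue mod p, hence 157 remains inert in O_K.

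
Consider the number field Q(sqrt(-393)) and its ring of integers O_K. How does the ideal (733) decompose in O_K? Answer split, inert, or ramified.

p is inert

Since -393 ≢ 1 mod 4, the ring of integers is ℤ[√-393] with discriminant 4·(-393) = -1572.
Since gcd(733, -1572) = 1 the prime 733 does not ramify.
(-393/733) = 340^366 mod 733 = 732, giving Legendre symbol -1.
d is a non-residue mod p, hence 733 remains inert in O_K.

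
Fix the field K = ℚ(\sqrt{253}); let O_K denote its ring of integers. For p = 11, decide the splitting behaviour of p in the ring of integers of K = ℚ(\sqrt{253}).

p ramifies

253 mod 4 = 1, hence disc K = 253 and O_K = ℤ[(1+√253)/2].
disc(K) = 253 = 11·23, so p = 11 is ramified.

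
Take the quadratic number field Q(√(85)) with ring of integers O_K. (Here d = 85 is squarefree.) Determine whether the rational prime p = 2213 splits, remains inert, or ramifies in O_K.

split — (2213) = 𝔭₁𝔭₂ with 𝔭₁ ≠ 𝔭₂

d = 85 ≡ 1 (mod 4), so O_K = ℤ[(1+√85)/2] and disc(K) = d = 85.
2213 ∤ 85, so 2213 is unramified.
(85/2213) = 85^1106 mod 2213 = 1, giving Legendre symbol 1.
d is a quadratic residue mod p, hence 2213 splits in O_K.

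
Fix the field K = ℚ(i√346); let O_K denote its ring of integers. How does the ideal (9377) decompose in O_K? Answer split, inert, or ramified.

Since -346 ≢ 1 mod 4, the ring of integers is ℤ[√-346] with discriminant 4·(-346) = -1384.
disc(K) = -1384 is not divisible by 9377; 9377 is unramified.
Compute (-346/9377) via Euler: 9031^((9377-1)/2) mod 9377 = 1, so (-346/9377) = 1.
(-346/9377) = 1, so 9377 splits.

split — (9377) = 𝔭₁𝔭₂ with 𝔭₁ ≠ 𝔭₂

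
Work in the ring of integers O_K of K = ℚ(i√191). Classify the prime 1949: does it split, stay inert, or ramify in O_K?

Since -191 ≡ 1 mod 4, the ring of integers is ℤ[(1+√-191)/2] with discriminant -191.
1949 ∤ -191, so 1949 is unramified.
(-191/1949) = 1758^974 mod 1949 = 1, giving Legendre symbol 1.
(-191/1949) = 1, so 1949 splits.

splits completely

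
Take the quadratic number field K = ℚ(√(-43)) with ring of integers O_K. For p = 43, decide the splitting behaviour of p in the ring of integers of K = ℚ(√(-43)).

d = -43 ≡ 1 (mod 4), so O_K = ℤ[(1+√-43)/2] and disc(K) = d = -43.
43 divides disc(K) = -43, so 43 ramifies.

p ramifies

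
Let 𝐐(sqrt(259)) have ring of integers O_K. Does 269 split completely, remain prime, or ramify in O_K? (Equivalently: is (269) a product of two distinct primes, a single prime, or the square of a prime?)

d = 259 ≡ 3 (mod 4), so O_K = ℤ[√259] and disc(K) = 4d = 1036.
Since gcd(269, 1036) = 1 the prime 269 does not ramify.
Legendre symbol by Euler's criterion: (259/269) ≡ 259^134 ≡ 268 (mod 269), i.e. (259/269) = -1.
(259/269) = -1, so 269 is inert.

p is inert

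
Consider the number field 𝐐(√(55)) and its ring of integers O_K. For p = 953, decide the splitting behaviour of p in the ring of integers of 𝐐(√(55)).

split

55 mod 4 = 3, hence disc K = 4·55 = 220 and O_K = ℤ[√55].
disc(K) = 220 is not divisible by 953; 953 is unramified.
Legendre symbol by Euler's criterion: (55/953) ≡ 55^476 ≡ 1 (mod 953), i.e. (55/953) = 1.
Legendre symbol 1 ⇒ 953 is split.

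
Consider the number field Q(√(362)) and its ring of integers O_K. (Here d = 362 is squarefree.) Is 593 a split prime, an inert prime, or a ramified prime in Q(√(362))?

Since 362 ≢ 1 mod 4, the ring of integers is ℤ[√362] with discriminant 4·362 = 1448.
Since gcd(593, 1448) = 1 the prime 593 does not ramify.
Legendre symbol by Euler's criterion: (362/593) ≡ 362^296 ≡ 592 (mod 593), i.e. (362/593) = -1.
d is a non-residue mod p, hence 593 remains inert in O_K.

remains prime (inert)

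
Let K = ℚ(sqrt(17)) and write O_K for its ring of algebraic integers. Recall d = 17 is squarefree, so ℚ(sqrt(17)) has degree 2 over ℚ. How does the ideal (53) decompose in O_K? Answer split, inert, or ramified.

p splits

Since 17 ≡ 1 mod 4, the ring of integers is ℤ[(1+√17)/2] with discriminant 17.
disc(K) = 17 is not divisible by 53; 53 is unramified.
Legendre symbol by Euler's criterion: (17/53) ≡ 17^26 ≡ 1 (mod 53), i.e. (17/53) = 1.
(17/53) = 1, so 53 splits.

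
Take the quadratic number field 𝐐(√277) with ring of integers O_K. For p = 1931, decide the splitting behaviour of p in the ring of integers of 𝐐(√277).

inert — (1931) stays prime in O_K

Since 277 ≡ 1 mod 4, the ring of integers is ℤ[(1+√277)/2] with discriminant 277.
disc(K) = 277 is not divisible by 1931; 1931 is unramified.
Legendre symbol by Euler's criterion: (277/1931) ≡ 277^965 ≡ 1930 (mod 1931), i.e. (277/1931) = -1.
Legendre symbol -1 ⇒ 1931 is inert.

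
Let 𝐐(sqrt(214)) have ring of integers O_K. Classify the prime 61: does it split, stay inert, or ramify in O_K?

inert — (61) stays prime in O_K

Since 214 ≢ 1 mod 4, the ring of integers is ℤ[√214] with discriminant 4·214 = 856.
disc(K) = 856 is not divisible by 61; 61 is unramified.
Compute (214/61) via Euler: 31^((61-1)/2) mod 61 = 60, so (214/61) = -1.
(214/61) = -1, so 61 is inert.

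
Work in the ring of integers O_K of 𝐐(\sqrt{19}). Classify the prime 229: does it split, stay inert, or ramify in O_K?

19 mod 4 = 3, hence disc K = 4·19 = 76 and O_K = ℤ[√19].
disc(K) = 76 is not divisible by 229; 229 is unramified.
Legendre symbol by Euler's criterion: (19/229) ≡ 19^114 ≡ 1 (mod 229), i.e. (19/229) = 1.
Legendre symbol 1 ⇒ 229 is split.

split — (229) = 𝔭₁𝔭₂ with 𝔭₁ ≠ 𝔭₂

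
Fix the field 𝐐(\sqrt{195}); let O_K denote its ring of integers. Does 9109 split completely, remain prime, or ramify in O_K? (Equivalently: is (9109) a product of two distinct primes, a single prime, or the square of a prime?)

split

d = 195 ≡ 3 (mod 4), so O_K = ℤ[√195] and disc(K) = 4d = 780.
9109 ∤ 780, so 9109 is unramified.
Euler's criterion: 195^4554 mod 9109 = 1. Thus (195|9109) = 1.
Legendre symbol 1 ⇒ 9109 is split.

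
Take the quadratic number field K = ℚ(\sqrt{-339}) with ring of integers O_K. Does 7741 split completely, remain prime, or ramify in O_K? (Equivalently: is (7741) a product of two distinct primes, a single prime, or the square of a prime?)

p splits

d = -339 ≡ 1 (mod 4), so O_K = ℤ[(1+√-339)/2] and disc(K) = d = -339.
disc(K) = -339 is not divisible by 7741; 7741 is unramified.
Compute (-339/7741) via Euler: 7402^((7741-1)/2) mod 7741 = 1, so (-339/7741) = 1.
Legendre symbol 1 ⇒ 7741 is split.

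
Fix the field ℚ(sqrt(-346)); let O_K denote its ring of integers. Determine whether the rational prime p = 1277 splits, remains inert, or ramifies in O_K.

1277 splits in O_K

d = -346 ≡ 2 (mod 4), so O_K = ℤ[√-346] and disc(K) = 4d = -1384.
disc(K) = -1384 is not divisible by 1277; 1277 is unramified.
Compute (-346/1277) via Euler: 931^((1277-1)/2) mod 1277 = 1, so (-346/1277) = 1.
(-346/1277) = 1, so 1277 splits.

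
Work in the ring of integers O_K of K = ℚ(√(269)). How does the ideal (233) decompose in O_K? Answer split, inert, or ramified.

Since 269 ≡ 1 mod 4, the ring of integers is ℤ[(1+√269)/2] with discriminant 269.
233 ∤ 269, so 233 is unramified.
(269/233) = 36^116 mod 233 = 1, giving Legendre symbol 1.
d is a quadratic residue mod p, hence 233 splits in O_K.

splits completely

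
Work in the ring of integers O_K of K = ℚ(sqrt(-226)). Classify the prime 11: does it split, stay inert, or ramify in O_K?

split — (11) = 𝔭₁𝔭₂ with 𝔭₁ ≠ 𝔭₂

d = -226 ≡ 2 (mod 4), so O_K = ℤ[√-226] and disc(K) = 4d = -904.
11 ∤ -904, so 11 is unramified.
Legendre symbol by Euler's criterion: (-226/11) ≡ (-226)^5 ≡ 1 (mod 11), i.e. (-226/11) = 1.
d is a quadratic residue mod p, hence 11 splits in O_K.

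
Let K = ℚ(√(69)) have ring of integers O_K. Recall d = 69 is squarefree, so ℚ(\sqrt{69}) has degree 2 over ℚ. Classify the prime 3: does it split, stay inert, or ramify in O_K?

Since 69 ≡ 1 mod 4, the ring of integers is ℤ[(1+√69)/2] with discriminant 69.
Ramification test: 3 | 69. The prime 3 ramifies in K.

ramified — (3) = 𝔭²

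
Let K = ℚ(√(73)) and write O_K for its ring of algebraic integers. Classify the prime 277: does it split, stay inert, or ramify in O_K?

277 remains inert

Since 73 ≡ 1 mod 4, the ring of integers is ℤ[(1+√73)/2] with discriminant 73.
Since gcd(277, 73) = 1 the prime 277 does not ramify.
(73/277) = 73^138 mod 277 = 276, giving Legendre symbol -1.
(73/277) = -1, so 277 is inert.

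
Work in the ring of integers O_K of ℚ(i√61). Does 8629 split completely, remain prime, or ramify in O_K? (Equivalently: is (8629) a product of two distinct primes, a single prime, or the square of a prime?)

inert

d = -61 ≡ 3 (mod 4), so O_K = ℤ[√-61] and disc(K) = 4d = -244.
Since gcd(8629, -244) = 1 the prime 8629 does not ramify.
Legendre symbol by Euler's criterion: (-61/8629) ≡ (-61)^4314 ≡ 8628 (mod 8629), i.e. (-61/8629) = -1.
d is a non-residue mod p, hence 8629 remains inert in O_K.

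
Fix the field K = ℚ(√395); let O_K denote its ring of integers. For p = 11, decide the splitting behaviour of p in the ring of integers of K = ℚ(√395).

11 remains inert

d = 395 ≡ 3 (mod 4), so O_K = ℤ[√395] and disc(K) = 4d = 1580.
11 ∤ 1580, so 11 is unramified.
(395/11) = 10^5 mod 11 = 10, giving Legendre symbol -1.
Legendre symbol -1 ⇒ 11 is inert.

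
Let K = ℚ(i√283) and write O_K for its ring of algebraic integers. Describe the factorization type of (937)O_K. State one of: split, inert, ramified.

-283 mod 4 = 1, hence disc K = -283 and O_K = ℤ[(1+√-283)/2].
Since gcd(937, -283) = 1 the prime 937 does not ramify.
(-283/937) = 654^468 mod 937 = 936, giving Legendre symbol -1.
d is a non-residue mod p, hence 937 remains inert in O_K.

remains prime (inert)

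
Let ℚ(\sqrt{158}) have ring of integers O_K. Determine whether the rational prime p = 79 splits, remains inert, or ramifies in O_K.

p ramifies

d = 158 ≡ 2 (mod 4), so O_K = ℤ[√158] and disc(K) = 4d = 632.
79 divides disc(K) = 632, so 79 ramifies.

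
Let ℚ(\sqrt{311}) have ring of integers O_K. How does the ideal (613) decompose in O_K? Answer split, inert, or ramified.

inert

d = 311 ≡ 3 (mod 4), so O_K = ℤ[√311] and disc(K) = 4d = 1244.
disc(K) = 1244 is not divisible by 613; 613 is unramified.
(311/613) = 311^306 mod 613 = 612, giving Legendre symbol -1.
Legendre symbol -1 ⇒ 613 is inert.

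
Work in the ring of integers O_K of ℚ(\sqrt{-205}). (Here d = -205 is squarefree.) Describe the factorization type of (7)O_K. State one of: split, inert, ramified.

remains prime (inert)

-205 mod 4 = 3, hence disc K = 4·(-205) = -820 and O_K = ℤ[√-205].
disc(K) = -820 is not divisible by 7; 7 is unramified.
Compute (-205/7) via Euler: 5^((7-1)/2) mod 7 = 6, so (-205/7) = -1.
Legendre symbol -1 ⇒ 7 is inert.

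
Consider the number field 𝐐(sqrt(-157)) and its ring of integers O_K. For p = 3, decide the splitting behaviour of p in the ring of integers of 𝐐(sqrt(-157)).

inert

Since -157 ≢ 1 mod 4, the ring of integers is ℤ[√-157] with discriminant 4·(-157) = -628.
Since gcd(3, -628) = 1 the prime 3 does not ramify.
Legendre symbol by Euler's criterion: (-157/3) ≡ (-157)^1 ≡ 2 (mod 3), i.e. (-157/3) = -1.
(-157/3) = -1, so 3 is inert.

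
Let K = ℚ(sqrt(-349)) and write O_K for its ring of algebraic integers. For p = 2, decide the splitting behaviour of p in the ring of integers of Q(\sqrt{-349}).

ramified — (2) = 𝔭²

Since -349 ≢ 1 mod 4, the ring of integers is ℤ[√-349] with discriminant 4·(-349) = -1396.
2 divides disc(K) = -1396, so 2 ramifies.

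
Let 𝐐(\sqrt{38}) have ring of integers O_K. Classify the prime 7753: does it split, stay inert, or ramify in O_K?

Since 38 ≢ 1 mod 4, the ring of integers is ℤ[√38] with discriminant 4·38 = 152.
Since gcd(7753, 152) = 1 the prime 7753 does not ramify.
Compute (38/7753) via Euler: 38^((7753-1)/2) mod 7753 = 1, so (38/7753) = 1.
Legendre symbol 1 ⇒ 7753 is split.

7753 splits in O_K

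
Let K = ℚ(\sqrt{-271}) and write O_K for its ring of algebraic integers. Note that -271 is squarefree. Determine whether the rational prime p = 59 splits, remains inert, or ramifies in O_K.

d = -271 ≡ 1 (mod 4), so O_K = ℤ[(1+√-271)/2] and disc(K) = d = -271.
Since gcd(59, -271) = 1 the prime 59 does not ramify.
Legendre symbol by Euler's criterion: (-271/59) ≡ (-271)^29 ≡ 58 (mod 59), i.e. (-271/59) = -1.
(-271/59) = -1, so 59 is inert.

inert — (59) stays prime in O_K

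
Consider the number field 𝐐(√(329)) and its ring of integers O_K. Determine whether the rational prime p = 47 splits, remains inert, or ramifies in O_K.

329 mod 4 = 1, hence disc K = 329 and O_K = ℤ[(1+√329)/2].
47 divides disc(K) = 329, so 47 ramifies.

ramified — (47) = 𝔭²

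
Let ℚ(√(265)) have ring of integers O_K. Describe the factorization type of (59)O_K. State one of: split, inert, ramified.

p splits

d = 265 ≡ 1 (mod 4), so O_K = ℤ[(1+√265)/2] and disc(K) = d = 265.
59 ∤ 265, so 59 is unramified.
Euler's criterion: 265^29 mod 59 = 1. Thus (265|59) = 1.
Legendre symbol 1 ⇒ 59 is split.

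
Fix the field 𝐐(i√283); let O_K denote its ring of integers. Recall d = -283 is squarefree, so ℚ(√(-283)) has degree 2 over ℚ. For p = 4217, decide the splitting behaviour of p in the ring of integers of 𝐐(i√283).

4217 remains inert

-283 mod 4 = 1, hence disc K = -283 and O_K = ℤ[(1+√-283)/2].
disc(K) = -283 is not divisible by 4217; 4217 is unramified.
(-283/4217) = 3934^2108 mod 4217 = 4216, giving Legendre symbol -1.
Legendre symbol -1 ⇒ 4217 is inert.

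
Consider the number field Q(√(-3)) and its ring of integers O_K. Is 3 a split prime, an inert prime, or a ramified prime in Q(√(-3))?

ramifies in O_K

Since -3 ≡ 1 mod 4, the ring of integers is ℤ[(1+√-3)/2] with discriminant -3.
3 divides disc(K) = -3, so 3 ramifies.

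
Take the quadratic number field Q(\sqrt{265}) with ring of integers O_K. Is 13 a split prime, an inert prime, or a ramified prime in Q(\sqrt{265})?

d = 265 ≡ 1 (mod 4), so O_K = ℤ[(1+√265)/2] and disc(K) = d = 265.
13 ∤ 265, so 13 is unramified.
(265/13) = 5^6 mod 13 = 12, giving Legendre symbol -1.
(265/13) = -1, so 13 is inert.

13 remains inert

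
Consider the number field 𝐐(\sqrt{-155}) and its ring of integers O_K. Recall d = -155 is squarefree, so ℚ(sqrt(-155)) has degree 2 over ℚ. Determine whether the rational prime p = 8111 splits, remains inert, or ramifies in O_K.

-155 mod 4 = 1, hence disc K = -155 and O_K = ℤ[(1+√-155)/2].
Since gcd(8111, -155) = 1 the prime 8111 does not ramify.
Compute (-155/8111) via Euler: 7956^((8111-1)/2) mod 8111 = 1, so (-155/8111) = 1.
Legendre symbol 1 ⇒ 8111 is split.

split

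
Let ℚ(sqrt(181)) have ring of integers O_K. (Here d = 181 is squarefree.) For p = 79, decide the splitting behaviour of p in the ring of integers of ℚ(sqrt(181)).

Since 181 ≡ 1 mod 4, the ring of integers is ℤ[(1+√181)/2] with discriminant 181.
Since gcd(79, 181) = 1 the prime 79 does not ramify.
Legendre symbol by Euler's criterion: (181/79) ≡ 181^39 ≡ 1 (mod 79), i.e. (181/79) = 1.
Legendre symbol 1 ⇒ 79 is split.

split — (79) = 𝔭₁𝔭₂ with 𝔭₁ ≠ 𝔭₂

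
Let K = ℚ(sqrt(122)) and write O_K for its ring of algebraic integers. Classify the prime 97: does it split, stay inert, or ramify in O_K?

split

Since 122 ≢ 1 mod 4, the ring of integers is ℤ[√122] with discriminant 4·122 = 488.
Since gcd(97, 488) = 1 the prime 97 does not ramify.
Legendre symbol by Euler's criterion: (122/97) ≡ 122^48 ≡ 1 (mod 97), i.e. (122/97) = 1.
d is a quadratic residue mod p, hence 97 splits in O_K.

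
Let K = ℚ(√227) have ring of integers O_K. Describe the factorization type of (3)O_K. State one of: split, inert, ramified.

p is inert

d = 227 ≡ 3 (mod 4), so O_K = ℤ[√227] and disc(K) = 4d = 908.
disc(K) = 908 is not divisible by 3; 3 is unramified.
Euler's criterion: 227^1 mod 3 = 2. Thus (227|3) = -1.
Legendre symbol -1 ⇒ 3 is inert.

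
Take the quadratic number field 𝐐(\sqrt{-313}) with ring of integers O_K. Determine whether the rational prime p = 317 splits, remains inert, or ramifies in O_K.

-313 mod 4 = 3, hence disc K = 4·(-313) = -1252 and O_K = ℤ[√-313].
317 ∤ -1252, so 317 is unramified.
Legendre symbol by Euler's criterion: (-313/317) ≡ (-313)^158 ≡ 1 (mod 317), i.e. (-313/317) = 1.
(-313/317) = 1, so 317 splits.

split — (317) = 𝔭₁𝔭₂ with 𝔭₁ ≠ 𝔭₂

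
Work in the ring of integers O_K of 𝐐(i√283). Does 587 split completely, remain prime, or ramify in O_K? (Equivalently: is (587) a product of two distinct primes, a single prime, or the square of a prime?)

inert — (587) stays prime in O_K

Since -283 ≡ 1 mod 4, the ring of integers is ℤ[(1+√-283)/2] with discriminant -283.
587 ∤ -283, so 587 is unramified.
(-283/587) = 304^293 mod 587 = 586, giving Legendre symbol -1.
(-283/587) = -1, so 587 is inert.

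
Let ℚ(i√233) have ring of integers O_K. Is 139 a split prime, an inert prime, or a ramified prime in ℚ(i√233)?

split

-233 mod 4 = 3, hence disc K = 4·(-233) = -932 and O_K = ℤ[√-233].
disc(K) = -932 is not divisible by 139; 139 is unramified.
Euler's criterion: (-233)^69 mod 139 = 1. Thus (-233|139) = 1.
(-233/139) = 1, so 139 splits.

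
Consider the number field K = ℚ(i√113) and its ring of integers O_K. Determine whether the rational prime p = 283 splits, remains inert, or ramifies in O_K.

inert — (283) stays prime in O_K

d = -113 ≡ 3 (mod 4), so O_K = ℤ[√-113] and disc(K) = 4d = -452.
283 ∤ -452, so 283 is unramified.
Legendre symbol by Euler's criterion: (-113/283) ≡ (-113)^141 ≡ 282 (mod 283), i.e. (-113/283) = -1.
Legendre symbol -1 ⇒ 283 is inert.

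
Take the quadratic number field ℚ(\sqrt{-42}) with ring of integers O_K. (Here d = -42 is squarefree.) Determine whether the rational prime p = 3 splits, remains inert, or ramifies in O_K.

p ramifies

Since -42 ≢ 1 mod 4, the ring of integers is ℤ[√-42] with discriminant 4·(-42) = -168.
3 divides disc(K) = -168, so 3 ramifies.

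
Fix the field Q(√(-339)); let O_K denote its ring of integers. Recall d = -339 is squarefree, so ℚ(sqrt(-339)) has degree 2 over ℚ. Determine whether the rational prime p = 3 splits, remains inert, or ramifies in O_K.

ramified — (3) = 𝔭²

d = -339 ≡ 1 (mod 4), so O_K = ℤ[(1+√-339)/2] and disc(K) = d = -339.
disc(K) = -339 = 3·(-113), so p = 3 is ramified.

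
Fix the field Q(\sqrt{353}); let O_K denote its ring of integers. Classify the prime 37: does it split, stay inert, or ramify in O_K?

Since 353 ≡ 1 mod 4, the ring of integers is ℤ[(1+√353)/2] with discriminant 353.
disc(K) = 353 is not divisible by 37; 37 is unramified.
Euler's criterion: 353^18 mod 37 = 36. Thus (353|37) = -1.
Legendre symbol -1 ⇒ 37 is inert.

p is inert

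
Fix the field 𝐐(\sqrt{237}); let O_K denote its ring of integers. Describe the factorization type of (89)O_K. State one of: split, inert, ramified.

Since 237 ≡ 1 mod 4, the ring of integers is ℤ[(1+√237)/2] with discriminant 237.
Since gcd(89, 237) = 1 the prime 89 does not ramify.
(237/89) = 59^44 mod 89 = 88, giving Legendre symbol -1.
(237/89) = -1, so 89 is inert.

remains prime (inert)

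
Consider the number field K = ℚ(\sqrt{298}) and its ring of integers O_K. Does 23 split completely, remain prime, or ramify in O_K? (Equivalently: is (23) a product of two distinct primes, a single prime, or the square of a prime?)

p is inert

Since 298 ≢ 1 mod 4, the ring of integers is ℤ[√298] with discriminant 4·298 = 1192.
23 ∤ 1192, so 23 is unramified.
(298/23) = 22^11 mod 23 = 22, giving Legendre symbol -1.
(298/23) = -1, so 23 is inert.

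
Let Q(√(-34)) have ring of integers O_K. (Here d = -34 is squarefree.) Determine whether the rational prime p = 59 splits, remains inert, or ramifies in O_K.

split

-34 mod 4 = 2, hence disc K = 4·(-34) = -136 and O_K = ℤ[√-34].
Since gcd(59, -136) = 1 the prime 59 does not ramify.
Euler's criterion: (-34)^29 mod 59 = 1. Thus (-34|59) = 1.
d is a quadratic residue mod p, hence 59 splits in O_K.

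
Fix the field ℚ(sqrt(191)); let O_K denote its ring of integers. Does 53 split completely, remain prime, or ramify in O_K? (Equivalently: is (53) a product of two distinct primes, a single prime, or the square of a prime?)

191 mod 4 = 3, hence disc K = 4·191 = 764 and O_K = ℤ[√191].
disc(K) = 764 is not divisible by 53; 53 is unramified.
Legendre symbol by Euler's criterion: (191/53) ≡ 191^26 ≡ 52 (mod 53), i.e. (191/53) = -1.
d is a non-residue mod p, hence 53 remains inert in O_K.

remains prime (inert)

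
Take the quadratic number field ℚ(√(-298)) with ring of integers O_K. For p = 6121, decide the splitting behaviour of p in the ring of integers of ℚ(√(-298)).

p is inert

-298 mod 4 = 2, hence disc K = 4·(-298) = -1192 and O_K = ℤ[√-298].
disc(K) = -1192 is not divisible by 6121; 6121 is unramified.
Legendre symbol by Euler's criterion: (-298/6121) ≡ (-298)^3060 ≡ 6120 (mod 6121), i.e. (-298/6121) = -1.
(-298/6121) = -1, so 6121 is inert.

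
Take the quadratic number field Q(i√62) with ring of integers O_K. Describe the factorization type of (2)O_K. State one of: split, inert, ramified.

ramified

d = -62 ≡ 2 (mod 4), so O_K = ℤ[√-62] and disc(K) = 4d = -248.
disc(K) = -248 = 2·(-124), so p = 2 is ramified.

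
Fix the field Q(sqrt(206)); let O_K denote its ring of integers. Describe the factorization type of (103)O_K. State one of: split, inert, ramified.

d = 206 ≡ 2 (mod 4), so O_K = ℤ[√206] and disc(K) = 4d = 824.
103 divides disc(K) = 824, so 103 ramifies.

103 is ramified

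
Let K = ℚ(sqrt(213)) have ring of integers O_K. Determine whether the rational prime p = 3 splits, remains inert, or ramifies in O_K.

Since 213 ≡ 1 mod 4, the ring of integers is ℤ[(1+√213)/2] with discriminant 213.
Ramification test: 3 | 213. The prime 3 ramifies in K.

ramified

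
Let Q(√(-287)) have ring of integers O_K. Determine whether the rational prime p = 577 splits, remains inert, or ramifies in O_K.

d = -287 ≡ 1 (mod 4), so O_K = ℤ[(1+√-287)/2] and disc(K) = d = -287.
Since gcd(577, -287) = 1 the prime 577 does not ramify.
Compute (-287/577) via Euler: 290^((577-1)/2) mod 577 = 1, so (-287/577) = 1.
d is a quadratic residue mod p, hence 577 splits in O_K.

split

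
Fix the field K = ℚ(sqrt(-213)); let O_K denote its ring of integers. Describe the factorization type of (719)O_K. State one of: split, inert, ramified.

Since -213 ≢ 1 mod 4, the ring of integers is ℤ[√-213] with discriminant 4·(-213) = -852.
disc(K) = -852 is not divisible by 719; 719 is unramified.
Legendre symbol by Euler's criterion: (-213/719) ≡ (-213)^359 ≡ 1 (mod 719), i.e. (-213/719) = 1.
(-213/719) = 1, so 719 splits.

split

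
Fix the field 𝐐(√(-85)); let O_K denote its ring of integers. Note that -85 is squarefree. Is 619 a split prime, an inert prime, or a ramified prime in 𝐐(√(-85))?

split

-85 mod 4 = 3, hence disc K = 4·(-85) = -340 and O_K = ℤ[√-85].
Since gcd(619, -340) = 1 the prime 619 does not ramify.
Compute (-85/619) via Euler: 534^((619-1)/2) mod 619 = 1, so (-85/619) = 1.
(-85/619) = 1, so 619 splits.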